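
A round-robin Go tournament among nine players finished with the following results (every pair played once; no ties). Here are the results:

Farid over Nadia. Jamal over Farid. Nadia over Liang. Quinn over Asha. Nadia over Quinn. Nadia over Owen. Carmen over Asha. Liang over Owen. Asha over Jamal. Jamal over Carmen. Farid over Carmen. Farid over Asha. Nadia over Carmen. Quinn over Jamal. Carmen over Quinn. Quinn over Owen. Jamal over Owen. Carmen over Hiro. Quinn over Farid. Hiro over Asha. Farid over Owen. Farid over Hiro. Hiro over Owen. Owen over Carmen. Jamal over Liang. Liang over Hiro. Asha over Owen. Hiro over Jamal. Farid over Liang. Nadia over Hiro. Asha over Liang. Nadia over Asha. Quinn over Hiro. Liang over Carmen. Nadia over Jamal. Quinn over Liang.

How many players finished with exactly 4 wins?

Win totals: Owen 1, Nadia 7, Quinn 6, Liang 3, Farid 6, Hiro 3, Asha 3, Jamal 4, Carmen 3.
Exactly 4: Jamal — 1 player.

1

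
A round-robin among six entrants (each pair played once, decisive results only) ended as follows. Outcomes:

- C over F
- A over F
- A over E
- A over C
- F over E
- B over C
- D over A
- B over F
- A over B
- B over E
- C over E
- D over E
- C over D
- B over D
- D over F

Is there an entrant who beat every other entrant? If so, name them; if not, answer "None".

Highest win total is B with 4 (out of 5 possible).
B lost to A, so no entrant went undefeated.

None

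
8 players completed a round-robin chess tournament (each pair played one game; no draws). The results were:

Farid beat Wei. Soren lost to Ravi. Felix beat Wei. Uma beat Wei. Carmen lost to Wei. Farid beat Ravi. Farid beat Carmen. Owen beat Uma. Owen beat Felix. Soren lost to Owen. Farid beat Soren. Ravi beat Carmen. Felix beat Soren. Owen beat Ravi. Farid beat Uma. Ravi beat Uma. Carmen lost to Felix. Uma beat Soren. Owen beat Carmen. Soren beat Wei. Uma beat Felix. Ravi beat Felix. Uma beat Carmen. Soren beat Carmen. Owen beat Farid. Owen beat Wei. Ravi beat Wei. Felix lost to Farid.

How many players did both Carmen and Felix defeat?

0

Carmen beat: no one.
Felix beat: Wei, Soren, Carmen.
No one was beaten by both.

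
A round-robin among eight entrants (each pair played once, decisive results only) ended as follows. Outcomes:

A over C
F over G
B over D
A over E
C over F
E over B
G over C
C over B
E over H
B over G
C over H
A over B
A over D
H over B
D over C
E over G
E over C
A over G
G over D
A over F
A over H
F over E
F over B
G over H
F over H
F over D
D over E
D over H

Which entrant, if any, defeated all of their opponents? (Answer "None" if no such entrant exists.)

A

A has 7 wins out of 7 opponents — a perfect record.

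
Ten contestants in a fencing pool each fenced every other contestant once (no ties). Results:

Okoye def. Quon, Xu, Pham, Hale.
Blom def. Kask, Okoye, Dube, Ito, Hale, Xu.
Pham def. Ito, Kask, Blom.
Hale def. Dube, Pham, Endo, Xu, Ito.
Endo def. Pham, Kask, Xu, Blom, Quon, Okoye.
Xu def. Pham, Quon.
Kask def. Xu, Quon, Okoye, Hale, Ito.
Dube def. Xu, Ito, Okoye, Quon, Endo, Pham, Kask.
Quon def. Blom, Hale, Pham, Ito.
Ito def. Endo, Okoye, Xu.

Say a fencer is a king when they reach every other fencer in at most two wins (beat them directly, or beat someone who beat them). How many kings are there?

8

Blom reaches everyone (king).
Hale reaches everyone (king).
Ito cannot reach Dube in two steps.
Endo reaches everyone (king).
Okoye reaches everyone (king).
Kask reaches everyone (king).
Pham reaches everyone (king).
Dube reaches everyone (king).
Xu cannot reach Endo, Okoye, Dube in two steps.
Quon reaches everyone (king).
Kings: Blom, Hale, Endo, Okoye, Kask, Pham, Dube, Quon — 8.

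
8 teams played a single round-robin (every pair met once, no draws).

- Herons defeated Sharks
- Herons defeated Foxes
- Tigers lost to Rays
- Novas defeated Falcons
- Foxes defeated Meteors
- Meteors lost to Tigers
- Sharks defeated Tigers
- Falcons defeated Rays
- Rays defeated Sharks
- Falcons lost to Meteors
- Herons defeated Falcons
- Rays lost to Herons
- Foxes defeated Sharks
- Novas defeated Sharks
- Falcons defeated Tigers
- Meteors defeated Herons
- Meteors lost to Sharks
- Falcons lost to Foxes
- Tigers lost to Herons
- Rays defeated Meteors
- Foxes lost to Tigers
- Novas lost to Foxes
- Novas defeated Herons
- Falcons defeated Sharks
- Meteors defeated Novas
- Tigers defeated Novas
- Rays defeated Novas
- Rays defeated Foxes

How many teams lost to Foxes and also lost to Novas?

2

Foxes beat: Novas, Meteors, Falcons, Sharks.
Novas beat: Falcons, Herons, Sharks.
Both beat: Falcons, Sharks — 2.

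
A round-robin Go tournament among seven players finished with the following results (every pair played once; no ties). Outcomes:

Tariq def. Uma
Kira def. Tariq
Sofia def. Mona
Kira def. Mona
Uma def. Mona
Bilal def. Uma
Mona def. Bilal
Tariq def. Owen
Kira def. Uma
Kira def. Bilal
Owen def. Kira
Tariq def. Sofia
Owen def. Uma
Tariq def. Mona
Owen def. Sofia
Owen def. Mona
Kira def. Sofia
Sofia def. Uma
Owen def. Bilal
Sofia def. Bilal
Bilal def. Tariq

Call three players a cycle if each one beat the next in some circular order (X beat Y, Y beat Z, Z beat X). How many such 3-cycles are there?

Win totals: Uma 1, Tariq 4, Bilal 2, Kira 5, Sofia 3, Owen 5, Mona 1.
A player with w wins dominates both others in C(w,2) triples; summing gives 0 + 6 + 1 + 10 + 3 + 10 + 0 = 30 transitive triples.
Total triples C(7,3) = 35, so cyclic triples = 35 − 30 = 5.

5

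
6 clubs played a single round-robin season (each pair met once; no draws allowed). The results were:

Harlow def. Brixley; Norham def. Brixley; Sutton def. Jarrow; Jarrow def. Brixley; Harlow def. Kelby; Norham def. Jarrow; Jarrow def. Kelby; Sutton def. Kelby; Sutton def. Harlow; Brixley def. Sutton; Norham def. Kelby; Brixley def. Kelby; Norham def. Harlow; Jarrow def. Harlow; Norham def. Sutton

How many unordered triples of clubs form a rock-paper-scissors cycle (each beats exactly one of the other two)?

2

Of the C(6,3) = 20 triples, the cyclic ones are: {Jarrow, Brixley, Sutton}; {Brixley, Harlow, Sutton}.
That is 2.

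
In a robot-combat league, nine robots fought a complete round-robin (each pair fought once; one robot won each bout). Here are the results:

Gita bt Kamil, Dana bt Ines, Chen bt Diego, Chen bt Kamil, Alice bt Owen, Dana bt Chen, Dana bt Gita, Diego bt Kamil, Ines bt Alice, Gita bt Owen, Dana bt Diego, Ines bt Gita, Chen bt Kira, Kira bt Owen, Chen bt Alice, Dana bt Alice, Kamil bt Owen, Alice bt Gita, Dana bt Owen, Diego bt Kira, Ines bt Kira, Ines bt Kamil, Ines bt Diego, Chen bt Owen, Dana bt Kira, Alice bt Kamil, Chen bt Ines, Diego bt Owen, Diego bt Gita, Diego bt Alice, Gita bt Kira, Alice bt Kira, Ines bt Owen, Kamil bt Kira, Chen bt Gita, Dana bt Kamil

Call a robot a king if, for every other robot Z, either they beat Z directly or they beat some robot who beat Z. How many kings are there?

1

Chen cannot reach Dana in two steps.
Owen cannot reach Chen, Dana, Diego, Kamil, Alice, Gita, Kira, Ines in two steps.
Dana reaches everyone (king).
Diego cannot reach Chen, Dana, Ines in two steps.
Kamil cannot reach Chen, Dana, Diego, Alice, Gita, Ines in two steps.
Alice cannot reach Chen, Dana, Diego, Ines in two steps.
Gita cannot reach Chen, Dana, Diego, Alice, Ines in two steps.
Kira cannot reach Chen, Dana, Diego, Kamil, Alice, Gita, Ines in two steps.
Ines cannot reach Chen, Dana in two steps.
Kings: Dana — 1.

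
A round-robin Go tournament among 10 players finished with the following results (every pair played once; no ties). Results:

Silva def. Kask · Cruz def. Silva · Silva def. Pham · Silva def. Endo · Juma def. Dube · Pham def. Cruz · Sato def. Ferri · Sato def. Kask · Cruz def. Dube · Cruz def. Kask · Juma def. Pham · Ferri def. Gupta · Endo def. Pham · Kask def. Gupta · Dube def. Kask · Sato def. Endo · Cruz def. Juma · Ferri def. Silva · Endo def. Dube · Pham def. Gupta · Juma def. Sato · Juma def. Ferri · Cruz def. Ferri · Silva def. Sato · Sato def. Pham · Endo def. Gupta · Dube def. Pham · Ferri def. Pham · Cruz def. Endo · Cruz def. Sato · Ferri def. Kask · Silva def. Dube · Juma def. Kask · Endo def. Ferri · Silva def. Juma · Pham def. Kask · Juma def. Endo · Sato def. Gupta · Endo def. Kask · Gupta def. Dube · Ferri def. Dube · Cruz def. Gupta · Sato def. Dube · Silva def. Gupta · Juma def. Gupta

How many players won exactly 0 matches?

Win totals: Pham 3, Kask 1, Gupta 1, Cruz 8, Dube 2, Endo 5, Sato 6, Juma 7, Ferri 5, Silva 7.
No player has exactly 0 wins.

0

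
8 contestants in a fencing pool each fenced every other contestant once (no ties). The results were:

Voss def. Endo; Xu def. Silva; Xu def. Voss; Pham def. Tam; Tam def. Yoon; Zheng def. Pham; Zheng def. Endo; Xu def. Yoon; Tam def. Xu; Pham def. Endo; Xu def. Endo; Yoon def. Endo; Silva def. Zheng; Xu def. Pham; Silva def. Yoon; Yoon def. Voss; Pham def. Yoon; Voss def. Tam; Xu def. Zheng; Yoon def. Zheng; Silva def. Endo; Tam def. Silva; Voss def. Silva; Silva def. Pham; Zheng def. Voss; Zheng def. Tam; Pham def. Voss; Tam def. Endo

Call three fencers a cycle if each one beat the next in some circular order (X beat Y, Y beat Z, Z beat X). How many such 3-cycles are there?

Win totals: Silva 4, Voss 3, Pham 4, Zheng 4, Endo 0, Xu 6, Yoon 3, Tam 4.
A fencer with w wins dominates both others in C(w,2) triples; summing gives 6 + 3 + 6 + 6 + 0 + 15 + 3 + 6 = 45 transitive triples.
Total triples C(8,3) = 56, so cyclic triples = 56 − 45 = 11.

11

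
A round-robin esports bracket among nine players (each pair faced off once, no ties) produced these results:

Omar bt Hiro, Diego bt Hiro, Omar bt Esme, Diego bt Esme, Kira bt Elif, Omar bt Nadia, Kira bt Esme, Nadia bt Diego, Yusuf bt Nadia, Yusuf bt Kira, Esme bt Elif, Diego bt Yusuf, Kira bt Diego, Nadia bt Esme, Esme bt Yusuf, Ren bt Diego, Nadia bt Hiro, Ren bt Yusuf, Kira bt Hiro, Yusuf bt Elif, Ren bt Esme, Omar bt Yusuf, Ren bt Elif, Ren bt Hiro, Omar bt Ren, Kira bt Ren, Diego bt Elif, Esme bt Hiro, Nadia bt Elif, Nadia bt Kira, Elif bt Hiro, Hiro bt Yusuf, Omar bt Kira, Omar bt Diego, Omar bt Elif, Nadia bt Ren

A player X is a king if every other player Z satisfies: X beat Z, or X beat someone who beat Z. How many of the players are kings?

Elif cannot reach Nadia, Kira, Esme, Ren, Diego, Omar in two steps.
Nadia cannot reach Omar in two steps.
Kira cannot reach Nadia, Omar in two steps.
Hiro cannot reach Esme, Ren, Diego, Omar in two steps.
Esme cannot reach Ren, Diego, Omar in two steps.
Ren cannot reach Omar in two steps.
Yusuf cannot reach Omar in two steps.
Diego cannot reach Ren, Omar in two steps.
Omar reaches everyone (king).
Kings: Omar — 1.

1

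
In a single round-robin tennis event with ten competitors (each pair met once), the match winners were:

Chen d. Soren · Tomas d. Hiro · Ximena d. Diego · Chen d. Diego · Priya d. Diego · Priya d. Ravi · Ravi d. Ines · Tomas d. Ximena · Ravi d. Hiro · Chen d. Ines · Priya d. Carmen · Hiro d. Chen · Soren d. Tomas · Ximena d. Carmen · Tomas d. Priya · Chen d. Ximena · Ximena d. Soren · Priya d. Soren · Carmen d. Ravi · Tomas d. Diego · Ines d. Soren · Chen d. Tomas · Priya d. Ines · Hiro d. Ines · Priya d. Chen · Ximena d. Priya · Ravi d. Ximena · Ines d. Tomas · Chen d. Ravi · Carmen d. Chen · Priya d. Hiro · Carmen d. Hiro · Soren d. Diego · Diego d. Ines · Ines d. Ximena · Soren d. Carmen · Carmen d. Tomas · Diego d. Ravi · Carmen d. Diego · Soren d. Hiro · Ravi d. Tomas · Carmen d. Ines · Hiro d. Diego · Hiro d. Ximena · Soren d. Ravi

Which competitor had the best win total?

Priya

Win totals: Carmen 6, Ines 3, Soren 5, Ravi 4, Hiro 4, Diego 2, Tomas 4, Chen 6, Ximena 4, Priya 7.
Priya leads with 7 wins (next highest: 6).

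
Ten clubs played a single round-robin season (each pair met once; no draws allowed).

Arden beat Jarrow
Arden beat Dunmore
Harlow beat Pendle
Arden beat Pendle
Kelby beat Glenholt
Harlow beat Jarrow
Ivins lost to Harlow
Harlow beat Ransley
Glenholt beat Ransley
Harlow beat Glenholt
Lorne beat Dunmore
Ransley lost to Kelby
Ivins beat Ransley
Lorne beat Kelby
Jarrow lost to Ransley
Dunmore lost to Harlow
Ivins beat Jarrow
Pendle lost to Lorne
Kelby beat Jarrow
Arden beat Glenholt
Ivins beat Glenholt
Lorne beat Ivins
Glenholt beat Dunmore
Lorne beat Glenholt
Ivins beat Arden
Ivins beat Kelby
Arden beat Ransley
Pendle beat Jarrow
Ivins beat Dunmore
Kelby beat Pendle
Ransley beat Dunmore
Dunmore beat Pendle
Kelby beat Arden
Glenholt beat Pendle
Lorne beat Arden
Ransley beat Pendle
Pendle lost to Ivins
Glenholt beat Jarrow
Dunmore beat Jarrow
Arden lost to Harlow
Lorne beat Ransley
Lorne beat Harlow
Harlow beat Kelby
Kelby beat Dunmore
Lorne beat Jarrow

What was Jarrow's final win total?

Jarrow's results: beat no one; lost to Arden, Dunmore, Lorne, Glenholt, Ransley, Harlow, Ivins, Pendle, Kelby.
That is 0 wins.

0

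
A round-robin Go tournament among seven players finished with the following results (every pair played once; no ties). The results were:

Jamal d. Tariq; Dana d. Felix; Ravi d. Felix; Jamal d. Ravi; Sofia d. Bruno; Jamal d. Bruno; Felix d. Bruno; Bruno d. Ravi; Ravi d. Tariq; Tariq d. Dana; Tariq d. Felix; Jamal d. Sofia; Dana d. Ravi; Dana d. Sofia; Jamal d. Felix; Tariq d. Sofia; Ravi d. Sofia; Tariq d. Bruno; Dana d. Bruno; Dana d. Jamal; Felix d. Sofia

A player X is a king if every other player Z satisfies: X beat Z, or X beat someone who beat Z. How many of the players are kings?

Dana reaches everyone (king).
Sofia cannot reach Dana, Jamal, Tariq, Felix in two steps.
Jamal reaches everyone (king).
Bruno cannot reach Dana, Jamal in two steps.
Ravi cannot reach Jamal in two steps.
Tariq reaches everyone (king).
Felix cannot reach Dana, Jamal, Tariq in two steps.
Kings: Dana, Jamal, Tariq — 3.

3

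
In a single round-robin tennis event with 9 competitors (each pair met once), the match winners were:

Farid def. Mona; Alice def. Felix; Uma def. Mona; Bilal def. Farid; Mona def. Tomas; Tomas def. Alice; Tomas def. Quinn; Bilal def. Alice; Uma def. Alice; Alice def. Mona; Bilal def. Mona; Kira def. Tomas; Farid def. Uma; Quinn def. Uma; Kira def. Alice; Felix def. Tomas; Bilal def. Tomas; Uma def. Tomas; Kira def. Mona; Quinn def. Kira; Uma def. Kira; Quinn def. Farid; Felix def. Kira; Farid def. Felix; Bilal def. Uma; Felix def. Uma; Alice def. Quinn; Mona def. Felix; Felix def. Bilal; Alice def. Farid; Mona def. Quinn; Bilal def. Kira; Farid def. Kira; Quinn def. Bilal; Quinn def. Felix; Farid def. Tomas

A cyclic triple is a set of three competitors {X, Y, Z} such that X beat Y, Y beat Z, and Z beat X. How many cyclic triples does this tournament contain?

Win totals: Farid 5, Uma 4, Alice 4, Kira 3, Bilal 6, Mona 3, Tomas 2, Quinn 5, Felix 4.
A competitor with w wins dominates both others in C(w,2) triples; summing gives 10 + 6 + 6 + 3 + 15 + 3 + 1 + 10 + 6 = 60 transitive triples.
Total triples C(9,3) = 84, so cyclic triples = 84 − 60 = 24.

24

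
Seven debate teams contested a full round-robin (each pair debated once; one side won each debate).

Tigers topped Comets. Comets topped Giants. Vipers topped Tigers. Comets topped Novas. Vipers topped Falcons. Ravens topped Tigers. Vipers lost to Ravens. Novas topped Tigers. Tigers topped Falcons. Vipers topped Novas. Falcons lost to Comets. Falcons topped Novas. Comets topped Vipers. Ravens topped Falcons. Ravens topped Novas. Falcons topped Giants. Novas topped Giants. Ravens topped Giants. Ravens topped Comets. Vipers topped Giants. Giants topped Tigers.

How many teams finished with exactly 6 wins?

Win totals: Falcons 2, Vipers 4, Comets 4, Tigers 2, Ravens 6, Novas 2, Giants 1.
Exactly 6: Ravens — 1 team.

1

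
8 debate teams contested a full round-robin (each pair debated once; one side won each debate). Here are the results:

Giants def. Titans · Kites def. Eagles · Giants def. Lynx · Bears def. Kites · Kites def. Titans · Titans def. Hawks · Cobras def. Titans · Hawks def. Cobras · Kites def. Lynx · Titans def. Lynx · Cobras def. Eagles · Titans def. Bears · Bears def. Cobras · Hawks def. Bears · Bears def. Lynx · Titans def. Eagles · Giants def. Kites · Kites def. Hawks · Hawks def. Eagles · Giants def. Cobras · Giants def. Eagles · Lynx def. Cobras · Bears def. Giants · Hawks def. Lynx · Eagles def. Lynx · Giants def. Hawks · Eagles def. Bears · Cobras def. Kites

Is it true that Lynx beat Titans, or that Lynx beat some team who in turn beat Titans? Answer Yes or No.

Yes

Lynx did not beat Titans directly.
Lynx beat Cobras. Of those, Cobras beat Titans.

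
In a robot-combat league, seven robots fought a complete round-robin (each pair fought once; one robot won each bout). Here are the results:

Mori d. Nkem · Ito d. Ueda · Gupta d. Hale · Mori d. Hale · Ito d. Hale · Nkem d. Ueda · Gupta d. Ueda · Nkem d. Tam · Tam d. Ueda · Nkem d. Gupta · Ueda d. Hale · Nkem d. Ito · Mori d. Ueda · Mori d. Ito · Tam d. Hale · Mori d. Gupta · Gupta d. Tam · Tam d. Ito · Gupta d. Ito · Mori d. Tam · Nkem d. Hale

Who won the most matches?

Win totals: Ito 2, Hale 0, Mori 6, Nkem 5, Ueda 1, Tam 3, Gupta 4.
Mori leads with 6 wins (next highest: 5).

Mori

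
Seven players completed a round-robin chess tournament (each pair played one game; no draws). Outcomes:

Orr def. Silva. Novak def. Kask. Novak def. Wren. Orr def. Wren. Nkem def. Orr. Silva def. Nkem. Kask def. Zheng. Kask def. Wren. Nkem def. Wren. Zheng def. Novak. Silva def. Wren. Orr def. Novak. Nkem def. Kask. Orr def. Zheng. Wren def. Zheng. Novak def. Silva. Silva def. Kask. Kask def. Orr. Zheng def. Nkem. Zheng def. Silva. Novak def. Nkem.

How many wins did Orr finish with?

4

Orr's results: beat Novak, Wren, Zheng, Silva; lost to Kask, Nkem.
That is 4 wins.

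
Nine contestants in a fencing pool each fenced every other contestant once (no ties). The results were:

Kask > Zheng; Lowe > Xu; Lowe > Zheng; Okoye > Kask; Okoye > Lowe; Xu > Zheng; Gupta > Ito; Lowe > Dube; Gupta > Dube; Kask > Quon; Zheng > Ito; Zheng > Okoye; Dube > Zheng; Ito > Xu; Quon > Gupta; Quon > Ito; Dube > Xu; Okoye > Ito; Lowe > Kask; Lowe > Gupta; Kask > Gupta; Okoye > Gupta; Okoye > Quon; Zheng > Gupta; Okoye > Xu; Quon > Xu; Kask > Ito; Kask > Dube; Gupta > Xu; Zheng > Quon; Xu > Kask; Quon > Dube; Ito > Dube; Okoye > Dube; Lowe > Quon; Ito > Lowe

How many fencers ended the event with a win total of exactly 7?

Win totals: Gupta 3, Quon 4, Xu 2, Ito 3, Zheng 4, Okoye 7, Lowe 6, Dube 2, Kask 5.
Exactly 7: Okoye — 1 fencer.

1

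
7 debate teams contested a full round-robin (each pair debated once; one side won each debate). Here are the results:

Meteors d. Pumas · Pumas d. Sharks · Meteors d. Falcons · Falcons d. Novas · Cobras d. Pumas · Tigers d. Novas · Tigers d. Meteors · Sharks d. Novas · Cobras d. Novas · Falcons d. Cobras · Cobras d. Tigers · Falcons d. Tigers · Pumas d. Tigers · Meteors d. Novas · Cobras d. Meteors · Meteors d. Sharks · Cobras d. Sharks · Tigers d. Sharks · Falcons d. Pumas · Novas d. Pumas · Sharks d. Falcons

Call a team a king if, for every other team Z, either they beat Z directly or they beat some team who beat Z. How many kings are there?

Pumas cannot reach Cobras in two steps.
Sharks cannot reach Meteors in two steps.
Novas cannot reach Falcons, Cobras, Meteors in two steps.
Falcons reaches everyone (king).
Cobras reaches everyone (king).
Meteors reaches everyone (king).
Tigers cannot reach Cobras in two steps.
Kings: Falcons, Cobras, Meteors — 3.

3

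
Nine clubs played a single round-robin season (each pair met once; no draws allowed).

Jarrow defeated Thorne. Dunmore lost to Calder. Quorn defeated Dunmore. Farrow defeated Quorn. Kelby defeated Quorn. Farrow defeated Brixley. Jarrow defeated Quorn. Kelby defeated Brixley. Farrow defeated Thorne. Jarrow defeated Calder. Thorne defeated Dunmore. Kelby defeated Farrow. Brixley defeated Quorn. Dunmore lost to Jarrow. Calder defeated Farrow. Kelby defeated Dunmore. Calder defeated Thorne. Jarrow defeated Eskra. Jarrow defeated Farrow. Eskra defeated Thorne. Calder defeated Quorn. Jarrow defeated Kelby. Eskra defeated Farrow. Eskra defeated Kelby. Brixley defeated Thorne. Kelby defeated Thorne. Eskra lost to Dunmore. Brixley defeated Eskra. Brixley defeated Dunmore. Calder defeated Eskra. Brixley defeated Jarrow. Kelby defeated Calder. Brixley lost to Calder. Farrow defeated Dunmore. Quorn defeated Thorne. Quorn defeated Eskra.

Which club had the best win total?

Win totals: Thorne 1, Dunmore 1, Calder 6, Quorn 3, Farrow 4, Eskra 3, Kelby 6, Jarrow 7, Brixley 5.
Jarrow leads with 7 wins (next highest: 6).

Jarrow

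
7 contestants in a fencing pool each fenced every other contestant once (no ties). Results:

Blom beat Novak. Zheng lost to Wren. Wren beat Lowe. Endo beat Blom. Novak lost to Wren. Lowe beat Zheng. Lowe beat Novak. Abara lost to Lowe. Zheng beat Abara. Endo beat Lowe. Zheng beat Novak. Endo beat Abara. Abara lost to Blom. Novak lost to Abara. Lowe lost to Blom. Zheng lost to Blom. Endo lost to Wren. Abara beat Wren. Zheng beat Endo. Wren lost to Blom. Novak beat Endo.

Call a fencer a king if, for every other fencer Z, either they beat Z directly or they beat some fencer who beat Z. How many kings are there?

Zheng reaches everyone (king).
Novak cannot reach Zheng, Wren in two steps.
Abara cannot reach Blom in two steps.
Lowe cannot reach Blom in two steps.
Endo reaches everyone (king).
Wren reaches everyone (king).
Blom reaches everyone (king).
Kings: Zheng, Endo, Wren, Blom — 4.

4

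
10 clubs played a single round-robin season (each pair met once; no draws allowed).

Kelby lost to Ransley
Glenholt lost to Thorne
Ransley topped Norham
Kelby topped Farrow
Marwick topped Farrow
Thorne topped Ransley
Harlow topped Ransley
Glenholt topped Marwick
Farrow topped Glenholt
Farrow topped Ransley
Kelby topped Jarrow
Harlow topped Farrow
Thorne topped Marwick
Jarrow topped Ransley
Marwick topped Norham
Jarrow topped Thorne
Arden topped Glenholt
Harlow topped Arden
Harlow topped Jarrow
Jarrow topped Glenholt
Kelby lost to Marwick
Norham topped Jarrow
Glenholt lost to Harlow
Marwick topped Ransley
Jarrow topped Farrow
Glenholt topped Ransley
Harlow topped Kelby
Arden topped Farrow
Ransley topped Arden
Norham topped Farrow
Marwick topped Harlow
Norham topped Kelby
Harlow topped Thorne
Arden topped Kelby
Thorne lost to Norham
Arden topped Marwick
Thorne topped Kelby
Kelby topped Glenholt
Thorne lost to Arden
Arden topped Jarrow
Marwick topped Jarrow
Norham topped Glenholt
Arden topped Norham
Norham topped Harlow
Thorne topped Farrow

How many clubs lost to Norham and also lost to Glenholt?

0

Norham beat: Harlow, Thorne, Jarrow, Kelby, Glenholt, Farrow.
Glenholt beat: Ransley, Marwick.
No one was beaten by both.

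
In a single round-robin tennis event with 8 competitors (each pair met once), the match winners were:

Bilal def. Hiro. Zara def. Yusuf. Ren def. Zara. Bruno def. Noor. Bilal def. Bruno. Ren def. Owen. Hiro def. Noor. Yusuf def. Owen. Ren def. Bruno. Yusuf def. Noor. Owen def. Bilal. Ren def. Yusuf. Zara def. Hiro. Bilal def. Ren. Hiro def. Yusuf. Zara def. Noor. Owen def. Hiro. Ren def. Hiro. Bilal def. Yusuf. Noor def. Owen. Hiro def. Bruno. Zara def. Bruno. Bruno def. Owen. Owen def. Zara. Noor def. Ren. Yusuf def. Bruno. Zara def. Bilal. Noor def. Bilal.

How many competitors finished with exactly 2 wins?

1

Win totals: Yusuf 3, Noor 3, Owen 3, Ren 5, Hiro 3, Bilal 4, Bruno 2, Zara 5.
Exactly 2: Bruno — 1 competitor.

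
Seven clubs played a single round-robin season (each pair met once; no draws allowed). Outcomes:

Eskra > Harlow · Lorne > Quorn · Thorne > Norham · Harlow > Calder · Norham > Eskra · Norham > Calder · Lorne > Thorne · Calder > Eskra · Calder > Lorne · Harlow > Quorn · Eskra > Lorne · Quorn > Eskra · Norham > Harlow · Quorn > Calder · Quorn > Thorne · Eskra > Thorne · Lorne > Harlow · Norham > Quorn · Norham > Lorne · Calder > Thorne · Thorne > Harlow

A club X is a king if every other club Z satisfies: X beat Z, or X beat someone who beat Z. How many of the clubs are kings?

6

Eskra reaches everyone (king).
Calder reaches everyone (king).
Lorne reaches everyone (king).
Norham reaches everyone (king).
Thorne reaches everyone (king).
Harlow cannot reach Norham in two steps.
Quorn reaches everyone (king).
Kings: Eskra, Calder, Lorne, Norham, Thorne, Quorn — 6.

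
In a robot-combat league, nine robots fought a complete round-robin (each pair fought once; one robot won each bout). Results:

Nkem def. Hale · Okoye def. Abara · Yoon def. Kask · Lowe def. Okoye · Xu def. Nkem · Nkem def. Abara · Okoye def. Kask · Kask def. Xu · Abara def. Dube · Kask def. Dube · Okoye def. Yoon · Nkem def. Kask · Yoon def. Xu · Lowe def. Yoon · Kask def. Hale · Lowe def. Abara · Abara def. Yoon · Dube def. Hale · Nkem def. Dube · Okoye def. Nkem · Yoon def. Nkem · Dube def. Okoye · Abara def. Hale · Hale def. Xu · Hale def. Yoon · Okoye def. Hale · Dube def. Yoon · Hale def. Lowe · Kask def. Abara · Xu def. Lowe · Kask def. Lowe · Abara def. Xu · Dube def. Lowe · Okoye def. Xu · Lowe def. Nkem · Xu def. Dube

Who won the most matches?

Win totals: Yoon 3, Dube 4, Hale 3, Lowe 4, Abara 4, Nkem 4, Kask 5, Xu 3, Okoye 6.
Okoye leads with 6 wins (next highest: 5).

Okoye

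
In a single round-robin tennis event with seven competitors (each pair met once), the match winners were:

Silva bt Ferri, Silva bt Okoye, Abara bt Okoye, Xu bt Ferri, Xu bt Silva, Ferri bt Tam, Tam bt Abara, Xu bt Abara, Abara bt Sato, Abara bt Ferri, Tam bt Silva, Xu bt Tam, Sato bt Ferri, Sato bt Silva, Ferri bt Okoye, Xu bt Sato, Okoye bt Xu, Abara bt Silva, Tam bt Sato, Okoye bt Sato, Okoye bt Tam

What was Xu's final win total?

Xu's results: beat Sato, Tam, Ferri, Abara, Silva; lost to Okoye.
That is 5 wins.

5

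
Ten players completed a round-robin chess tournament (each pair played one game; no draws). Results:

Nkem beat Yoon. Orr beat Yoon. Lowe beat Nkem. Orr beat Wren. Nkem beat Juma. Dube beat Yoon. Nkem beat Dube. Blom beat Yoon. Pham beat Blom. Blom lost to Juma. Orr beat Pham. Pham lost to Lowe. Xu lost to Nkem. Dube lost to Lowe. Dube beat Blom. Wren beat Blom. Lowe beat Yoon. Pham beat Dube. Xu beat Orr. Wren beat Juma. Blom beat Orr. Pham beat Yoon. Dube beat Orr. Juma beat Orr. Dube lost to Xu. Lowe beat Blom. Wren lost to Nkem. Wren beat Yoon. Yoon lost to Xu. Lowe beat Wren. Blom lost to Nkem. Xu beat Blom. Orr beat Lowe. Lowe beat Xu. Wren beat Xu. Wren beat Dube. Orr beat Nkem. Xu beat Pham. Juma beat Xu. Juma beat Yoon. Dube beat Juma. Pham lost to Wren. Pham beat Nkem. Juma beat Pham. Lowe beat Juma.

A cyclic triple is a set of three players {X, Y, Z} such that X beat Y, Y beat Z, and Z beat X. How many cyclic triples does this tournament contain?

19

Win totals: Xu 5, Wren 6, Pham 4, Yoon 0, Orr 5, Blom 2, Lowe 8, Juma 5, Nkem 6, Dube 4.
A player with w wins dominates both others in C(w,2) triples; summing gives 10 + 15 + 6 + 0 + 10 + 1 + 28 + 10 + 15 + 6 = 101 transitive triples.
Total triples C(10,3) = 120, so cyclic triples = 120 − 101 = 19.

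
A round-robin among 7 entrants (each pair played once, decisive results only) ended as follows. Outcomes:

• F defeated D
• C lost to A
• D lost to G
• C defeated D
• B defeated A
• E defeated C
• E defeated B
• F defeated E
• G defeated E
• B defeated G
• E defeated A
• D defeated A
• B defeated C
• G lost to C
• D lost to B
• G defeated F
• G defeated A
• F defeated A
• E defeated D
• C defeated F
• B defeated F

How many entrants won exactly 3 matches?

2

Win totals: A 1, B 5, C 3, D 1, E 4, F 3, G 4.
Exactly 3: C, F — 2 entrants.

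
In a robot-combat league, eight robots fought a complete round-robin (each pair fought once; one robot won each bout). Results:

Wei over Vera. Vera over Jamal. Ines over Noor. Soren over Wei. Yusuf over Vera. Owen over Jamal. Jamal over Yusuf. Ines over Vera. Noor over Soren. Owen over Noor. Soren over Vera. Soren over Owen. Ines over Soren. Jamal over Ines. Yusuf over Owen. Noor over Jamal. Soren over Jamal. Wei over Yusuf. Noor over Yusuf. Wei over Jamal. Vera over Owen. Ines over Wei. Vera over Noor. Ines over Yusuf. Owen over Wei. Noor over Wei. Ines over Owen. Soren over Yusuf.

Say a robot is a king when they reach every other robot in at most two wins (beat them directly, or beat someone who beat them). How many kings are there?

6

Owen reaches everyone (king).
Jamal reaches everyone (king).
Ines reaches everyone (king).
Yusuf cannot reach Ines, Soren in two steps.
Wei cannot reach Soren in two steps.
Vera reaches everyone (king).
Noor reaches everyone (king).
Soren reaches everyone (king).
Kings: Owen, Jamal, Ines, Vera, Noor, Soren — 6.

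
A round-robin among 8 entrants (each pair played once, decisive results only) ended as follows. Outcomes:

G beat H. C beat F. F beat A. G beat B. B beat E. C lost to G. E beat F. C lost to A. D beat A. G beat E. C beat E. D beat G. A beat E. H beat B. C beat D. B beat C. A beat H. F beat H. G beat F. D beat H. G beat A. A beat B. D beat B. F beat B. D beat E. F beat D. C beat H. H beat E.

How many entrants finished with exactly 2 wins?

Win totals: A 4, B 2, C 4, D 5, E 1, F 4, G 6, H 2.
Exactly 2: B, H — 2 entrants.

2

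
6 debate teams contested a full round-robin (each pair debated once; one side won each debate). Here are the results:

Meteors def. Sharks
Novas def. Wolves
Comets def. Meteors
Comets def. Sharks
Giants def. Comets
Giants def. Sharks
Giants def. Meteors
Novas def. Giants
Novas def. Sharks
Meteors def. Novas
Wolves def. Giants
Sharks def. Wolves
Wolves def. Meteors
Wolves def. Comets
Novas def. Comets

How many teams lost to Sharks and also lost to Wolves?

Sharks beat: Wolves.
Wolves beat: Giants, Meteors, Comets.
No one was beaten by both.

0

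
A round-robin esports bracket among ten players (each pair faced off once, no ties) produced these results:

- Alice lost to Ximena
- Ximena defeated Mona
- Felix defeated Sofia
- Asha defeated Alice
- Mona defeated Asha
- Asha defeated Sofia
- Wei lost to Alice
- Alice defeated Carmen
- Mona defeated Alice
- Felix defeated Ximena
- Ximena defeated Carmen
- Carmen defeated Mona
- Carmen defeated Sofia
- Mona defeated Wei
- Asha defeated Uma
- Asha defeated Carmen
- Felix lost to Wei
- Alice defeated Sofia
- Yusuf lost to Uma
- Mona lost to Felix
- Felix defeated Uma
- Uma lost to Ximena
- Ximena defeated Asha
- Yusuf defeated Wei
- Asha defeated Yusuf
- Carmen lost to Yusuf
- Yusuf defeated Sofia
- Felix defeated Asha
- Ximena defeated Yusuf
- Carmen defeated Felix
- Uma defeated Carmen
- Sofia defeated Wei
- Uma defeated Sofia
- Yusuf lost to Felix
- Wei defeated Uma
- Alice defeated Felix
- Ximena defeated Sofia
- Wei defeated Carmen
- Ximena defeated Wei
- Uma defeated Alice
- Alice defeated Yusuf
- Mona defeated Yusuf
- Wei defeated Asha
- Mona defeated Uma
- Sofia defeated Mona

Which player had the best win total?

Win totals: Felix 6, Yusuf 3, Sofia 2, Alice 5, Asha 5, Wei 4, Ximena 8, Carmen 3, Mona 5, Uma 4.
Ximena leads with 8 wins (next highest: 6).

Ximena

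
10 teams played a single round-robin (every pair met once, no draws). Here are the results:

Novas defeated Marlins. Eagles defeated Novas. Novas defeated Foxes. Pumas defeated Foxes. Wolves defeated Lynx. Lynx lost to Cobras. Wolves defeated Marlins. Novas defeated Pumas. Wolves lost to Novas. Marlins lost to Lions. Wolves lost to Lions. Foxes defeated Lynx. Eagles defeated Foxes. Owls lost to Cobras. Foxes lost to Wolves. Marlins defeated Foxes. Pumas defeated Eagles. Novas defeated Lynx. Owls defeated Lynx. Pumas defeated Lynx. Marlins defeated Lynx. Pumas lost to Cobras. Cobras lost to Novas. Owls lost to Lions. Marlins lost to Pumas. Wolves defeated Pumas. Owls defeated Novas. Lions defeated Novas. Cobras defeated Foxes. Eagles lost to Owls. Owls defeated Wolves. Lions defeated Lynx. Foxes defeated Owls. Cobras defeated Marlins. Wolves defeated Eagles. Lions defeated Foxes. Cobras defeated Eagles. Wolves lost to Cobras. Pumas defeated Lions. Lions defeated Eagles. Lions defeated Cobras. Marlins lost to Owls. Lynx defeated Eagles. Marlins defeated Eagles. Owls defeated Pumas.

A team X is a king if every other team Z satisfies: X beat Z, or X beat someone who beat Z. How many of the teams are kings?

5

Novas reaches everyone (king).
Cobras reaches everyone (king).
Lynx cannot reach Cobras, Pumas, Marlins, Lions, Wolves, Owls in two steps.
Foxes cannot reach Cobras, Lions in two steps.
Pumas reaches everyone (king).
Marlins cannot reach Cobras, Pumas, Lions, Wolves in two steps.
Lions reaches everyone (king).
Wolves cannot reach Cobras in two steps.
Eagles cannot reach Lions in two steps.
Owls reaches everyone (king).
Kings: Novas, Cobras, Pumas, Lions, Owls — 5.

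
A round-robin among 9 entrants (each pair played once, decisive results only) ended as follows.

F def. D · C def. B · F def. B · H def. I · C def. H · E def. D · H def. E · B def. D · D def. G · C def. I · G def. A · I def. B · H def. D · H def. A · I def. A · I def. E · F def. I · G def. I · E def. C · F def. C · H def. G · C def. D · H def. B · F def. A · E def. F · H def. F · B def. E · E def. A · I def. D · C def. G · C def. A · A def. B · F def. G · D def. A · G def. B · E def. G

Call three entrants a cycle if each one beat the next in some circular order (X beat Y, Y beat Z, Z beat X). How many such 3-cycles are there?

Win totals: A 1, B 2, C 6, D 2, E 5, F 6, G 3, H 7, I 4.
An entrant with w wins dominates both others in C(w,2) triples; summing gives 0 + 1 + 15 + 1 + 10 + 15 + 3 + 21 + 6 = 72 transitive triples.
Total triples C(9,3) = 84, so cyclic triples = 84 − 72 = 12.

12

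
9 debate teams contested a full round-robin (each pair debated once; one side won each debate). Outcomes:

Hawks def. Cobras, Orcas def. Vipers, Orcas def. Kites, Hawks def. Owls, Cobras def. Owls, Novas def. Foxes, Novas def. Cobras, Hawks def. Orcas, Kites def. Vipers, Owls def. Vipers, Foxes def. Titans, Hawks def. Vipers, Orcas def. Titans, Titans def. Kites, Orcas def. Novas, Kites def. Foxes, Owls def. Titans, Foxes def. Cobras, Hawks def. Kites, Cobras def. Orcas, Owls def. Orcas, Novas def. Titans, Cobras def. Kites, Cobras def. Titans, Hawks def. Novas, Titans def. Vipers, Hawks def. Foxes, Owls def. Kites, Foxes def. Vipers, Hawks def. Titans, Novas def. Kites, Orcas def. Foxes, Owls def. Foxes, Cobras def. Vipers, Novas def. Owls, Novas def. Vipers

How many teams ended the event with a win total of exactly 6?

Win totals: Hawks 8, Cobras 5, Foxes 3, Vipers 0, Orcas 5, Owls 5, Titans 2, Kites 2, Novas 6.
Exactly 6: Novas — 1 team.

1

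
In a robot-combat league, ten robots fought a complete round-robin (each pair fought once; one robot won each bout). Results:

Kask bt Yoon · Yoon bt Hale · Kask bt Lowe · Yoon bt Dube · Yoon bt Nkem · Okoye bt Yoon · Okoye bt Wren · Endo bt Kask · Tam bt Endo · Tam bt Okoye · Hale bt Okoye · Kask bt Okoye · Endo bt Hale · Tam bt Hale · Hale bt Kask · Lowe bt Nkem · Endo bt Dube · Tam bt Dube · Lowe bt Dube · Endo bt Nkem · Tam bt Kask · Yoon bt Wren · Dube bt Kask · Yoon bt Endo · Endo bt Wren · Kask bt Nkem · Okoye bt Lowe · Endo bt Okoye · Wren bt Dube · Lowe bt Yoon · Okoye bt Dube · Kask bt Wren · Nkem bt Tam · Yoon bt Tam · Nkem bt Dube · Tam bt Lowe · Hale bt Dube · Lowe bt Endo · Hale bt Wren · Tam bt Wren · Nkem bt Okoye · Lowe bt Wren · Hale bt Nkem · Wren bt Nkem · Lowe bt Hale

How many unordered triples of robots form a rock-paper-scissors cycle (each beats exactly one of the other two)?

24

Win totals: Tam 7, Hale 5, Dube 1, Kask 5, Lowe 6, Endo 6, Wren 2, Okoye 4, Nkem 3, Yoon 6.
A robot with w wins dominates both others in C(w,2) triples; summing gives 21 + 10 + 0 + 10 + 15 + 15 + 1 + 6 + 3 + 15 = 96 transitive triples.
Total triples C(10,3) = 120, so cyclic triples = 120 − 96 = 24.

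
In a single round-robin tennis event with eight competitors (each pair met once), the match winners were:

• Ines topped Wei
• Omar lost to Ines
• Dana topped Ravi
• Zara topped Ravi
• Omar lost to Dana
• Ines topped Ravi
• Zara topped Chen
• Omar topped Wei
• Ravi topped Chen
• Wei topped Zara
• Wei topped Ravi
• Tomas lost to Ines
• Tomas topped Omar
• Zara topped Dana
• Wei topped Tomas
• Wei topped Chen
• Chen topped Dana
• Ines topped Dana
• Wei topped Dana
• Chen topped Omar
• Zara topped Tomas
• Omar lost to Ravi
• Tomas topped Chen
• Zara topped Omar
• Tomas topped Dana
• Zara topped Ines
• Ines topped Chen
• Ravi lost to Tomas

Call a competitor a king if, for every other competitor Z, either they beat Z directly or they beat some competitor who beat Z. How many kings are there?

3

Ravi cannot reach Zara, Ines, Tomas in two steps.
Omar cannot reach Ines in two steps.
Chen cannot reach Zara, Ines, Tomas in two steps.
Zara reaches everyone (king).
Wei reaches everyone (king).
Ines reaches everyone (king).
Dana cannot reach Zara, Ines, Tomas in two steps.
Tomas cannot reach Zara, Ines in two steps.
Kings: Zara, Wei, Ines — 3.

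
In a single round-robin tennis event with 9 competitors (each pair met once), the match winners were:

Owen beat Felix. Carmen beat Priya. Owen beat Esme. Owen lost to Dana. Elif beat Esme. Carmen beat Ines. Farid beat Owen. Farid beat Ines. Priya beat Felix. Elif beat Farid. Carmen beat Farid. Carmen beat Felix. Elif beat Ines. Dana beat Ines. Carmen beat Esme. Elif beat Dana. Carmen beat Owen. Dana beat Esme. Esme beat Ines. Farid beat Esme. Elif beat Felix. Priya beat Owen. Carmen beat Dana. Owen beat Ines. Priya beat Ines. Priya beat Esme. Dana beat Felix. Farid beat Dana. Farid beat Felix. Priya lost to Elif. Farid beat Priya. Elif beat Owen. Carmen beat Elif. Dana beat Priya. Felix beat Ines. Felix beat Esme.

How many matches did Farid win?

Farid's results: beat Dana, Esme, Ines, Priya, Felix, Owen; lost to Carmen, Elif.
That is 6 wins.

6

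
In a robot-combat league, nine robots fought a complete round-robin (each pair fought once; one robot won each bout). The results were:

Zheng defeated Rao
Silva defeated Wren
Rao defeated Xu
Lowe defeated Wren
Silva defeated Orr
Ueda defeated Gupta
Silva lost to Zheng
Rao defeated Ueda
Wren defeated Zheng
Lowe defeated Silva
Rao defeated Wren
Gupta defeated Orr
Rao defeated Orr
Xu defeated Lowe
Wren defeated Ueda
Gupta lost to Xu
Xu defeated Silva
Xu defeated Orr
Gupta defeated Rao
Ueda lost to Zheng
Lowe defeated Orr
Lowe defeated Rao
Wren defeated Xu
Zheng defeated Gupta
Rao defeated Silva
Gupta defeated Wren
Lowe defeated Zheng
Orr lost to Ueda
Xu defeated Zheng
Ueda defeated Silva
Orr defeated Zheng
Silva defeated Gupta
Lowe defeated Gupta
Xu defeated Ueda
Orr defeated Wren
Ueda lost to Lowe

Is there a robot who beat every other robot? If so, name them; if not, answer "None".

None

Highest win total is Lowe with 7 (out of 8 possible).
Lowe lost to Xu, so no robot went undefeated.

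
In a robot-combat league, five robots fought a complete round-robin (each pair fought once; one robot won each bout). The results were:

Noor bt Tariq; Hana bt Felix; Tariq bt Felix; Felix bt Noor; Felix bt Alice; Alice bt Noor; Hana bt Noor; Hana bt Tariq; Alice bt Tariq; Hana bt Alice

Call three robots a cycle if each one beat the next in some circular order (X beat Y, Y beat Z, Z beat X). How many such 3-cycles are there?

2

Of the C(5,3) = 10 triples, the cyclic ones are: {Noor, Tariq, Felix}; {Alice, Tariq, Felix}.
That is 2.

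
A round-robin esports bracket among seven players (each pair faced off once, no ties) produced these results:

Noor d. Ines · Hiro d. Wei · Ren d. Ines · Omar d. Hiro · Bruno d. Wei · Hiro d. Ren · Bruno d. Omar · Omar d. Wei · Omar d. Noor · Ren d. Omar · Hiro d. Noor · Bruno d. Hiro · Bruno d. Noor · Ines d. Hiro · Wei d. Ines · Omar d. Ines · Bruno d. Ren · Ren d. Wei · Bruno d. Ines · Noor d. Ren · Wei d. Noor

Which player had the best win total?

Win totals: Bruno 6, Ren 3, Omar 4, Noor 2, Wei 2, Hiro 3, Ines 1.
Bruno leads with 6 wins (next highest: 4).

Bruno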